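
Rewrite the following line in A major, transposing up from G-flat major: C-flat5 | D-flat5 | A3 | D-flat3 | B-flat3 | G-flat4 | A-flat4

G-flat major to A major up is an augmented second, so every note moves up by that interval.
Cb5 gives D5
Db5 gives E5
A3 gives B#3
Db3 gives E3
Bb3 gives C#4
Gb4 gives A4
Ab4 gives B4

D5 E5 B#3 E3 C#4 A4 B4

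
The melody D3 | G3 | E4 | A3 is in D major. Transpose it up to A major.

A3 D4 B4 E4

From D up to A is a perfect fifth; apply that to each pitch.
D3 → A3
G3 → D4
E4 → B4
A3 → E4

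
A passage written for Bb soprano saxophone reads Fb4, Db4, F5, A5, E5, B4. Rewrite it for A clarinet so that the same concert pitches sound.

Gbb4 Ebb4 Gb5 Bb5 F5 C5

First find concert pitch: the Bb soprano saxophone sounds a major second below written, so Fb4 Db4 F5 A5 E5 B4 sounds Ebb4 Cb4 Eb5 G5 D5 A4.
Then write for A clarinet: it sounds a minor third below written, so the part must be a minor third above concert.
Ebb4 → Gbb4
Cb4 → Ebb4
Eb5 → Gb5
G5 → Bb5
D5 → F5
A4 → C5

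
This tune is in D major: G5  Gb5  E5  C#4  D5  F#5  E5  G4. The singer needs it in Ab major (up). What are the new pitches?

Db6 Dbb6 Bb5 G4 Ab5 C6 Bb5 Db5

D major to Ab major up is a diminished fifth, so every note moves up by that interval.
G5 gives Db6
Gb5 gives Dbb6
E5 gives Bb5
C#4 gives G4
D5 gives Ab5
F#5 gives C6
E5 gives Bb5
G4 gives Db5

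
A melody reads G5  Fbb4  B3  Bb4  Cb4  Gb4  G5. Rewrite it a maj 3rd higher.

G5: a third up reaches B, and 4 semitones makes it B5.
Fbb4 up a major third is Abb4.
A major third up from B3 gives D#4.
Bb4: a third up reaches D, and 4 semitones makes it D5.
A major third up from Cb4 gives Eb4.
Gb4: a third up reaches B, and 4 semitones makes it Bb4.
G5: a third up reaches B, and 4 semitones makes it B5.

B5 Abb4 D#4 D5 Eb4 Bb4 B5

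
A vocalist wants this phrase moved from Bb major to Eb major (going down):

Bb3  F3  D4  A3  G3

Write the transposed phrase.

Eb3 Bb2 G3 D3 C3

Bb major to Eb major down is a perfect fifth, so every note moves down by that interval.
Bb3 gives Eb3
F3 gives Bb2
D4 gives G3
A3 gives D3
G3 gives C3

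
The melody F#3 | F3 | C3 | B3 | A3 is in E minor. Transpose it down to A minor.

From E down to A is a perfect fifth; apply that to each pitch.
F#3 gives B2
F3 gives Bb2
C3 gives F2
B3 gives E3
A3 gives D3

B2 Bb2 F2 E3 D3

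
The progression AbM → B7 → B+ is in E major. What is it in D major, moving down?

E major down to D major is a major second; each chord root moves by that interval while the quality stays the same.
AbM: root Ab down a major second → Gb, giving GbM.
B7: root B down a major second → A, giving A7.
B+: root B down a major second → A, giving A+.

GbM A7 A+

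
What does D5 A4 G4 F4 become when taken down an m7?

D5 → E4
A4 → B3
G4 → A3
F4 → G3

E4 B3 A3 G3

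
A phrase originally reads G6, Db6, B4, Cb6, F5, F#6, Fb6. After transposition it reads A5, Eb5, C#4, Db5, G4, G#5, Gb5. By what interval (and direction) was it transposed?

down a minor seventh

From G6 to A5 is 7 letter names — a seventh of some quality.
A5 to G6 is 10 semitones, which makes it a minor seventh; the second version is lower, so the direction is down.
Checking another pair — Fb6 → Gb5 — gives the same interval.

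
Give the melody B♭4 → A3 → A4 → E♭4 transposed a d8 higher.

Bb4 up a diminished octave is Bbb5.
A diminished octave up from A3 gives Ab4.
A4: an octave up reaches A, and 11 semitones makes it Ab5.
A diminished octave up from Eb4 gives Ebb5.

Bbb5 Ab4 Ab5 Ebb5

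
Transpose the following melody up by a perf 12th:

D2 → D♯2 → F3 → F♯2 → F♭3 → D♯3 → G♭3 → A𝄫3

A3 A#3 C5 C#4 Cb5 A#4 Db5 Ebb5

D2: a twelfth up reaches A, and 19 semitones makes it A3.
D#2 up a perfect twelfth is A#3.
F3 up a perfect twelfth is C5.
F#2 up a perfect twelfth is C#4.
Fb3 up a perfect twelfth is Cb5.
D#3 up a perfect twelfth is A#4.
A perfect twelfth up from Gb3 gives Db5.
Abb3: a twelfth up reaches E, and 19 semitones makes it Ebb5.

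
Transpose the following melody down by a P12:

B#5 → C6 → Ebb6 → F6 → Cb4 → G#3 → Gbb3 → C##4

E#4 F4 Abb4 Bb4 Fb2 C#2 Cbb2 F##2

B#5 gives E#4
C6 gives F4
Ebb6 gives Abb4
F6 gives Bb4
Cb4 gives Fb2
G#3 gives C#2
Gbb3 gives Cbb2
C##4 gives F##2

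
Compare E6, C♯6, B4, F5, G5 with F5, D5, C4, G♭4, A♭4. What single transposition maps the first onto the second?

Take the first pair: E6 → F5. E to F spans 7 letter names, so the interval is some kind of seventh.
F5 to E6 is 11 semitones, which makes it a major seventh; the second version is lower, so the direction is down.
Checking another pair — G5 → Ab4 — gives the same interval.

down a major seventh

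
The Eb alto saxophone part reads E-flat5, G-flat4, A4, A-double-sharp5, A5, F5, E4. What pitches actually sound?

Gb4 Bbb3 C4 C##5 C5 Ab4 G3

Written C4 on the Eb alto saxophone sounds as Eb3, a major sixth lower; apply that shift to every note.
Eb5 becomes Gb4
Gb4 becomes Bbb3
A4 becomes C4
A##5 becomes C##5
A5 becomes C5
F5 becomes Ab4
E4 becomes G3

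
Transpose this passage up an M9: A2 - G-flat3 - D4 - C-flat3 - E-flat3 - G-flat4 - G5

B3 Ab4 E5 Db4 F4 Ab5 A6

A2 -> B3
Gb3 -> Ab4
D4 -> E5
Cb3 -> Db4
Eb3 -> F4
Gb4 -> Ab5
G5 -> A6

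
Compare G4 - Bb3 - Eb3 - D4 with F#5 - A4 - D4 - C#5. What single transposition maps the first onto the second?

up a major seventh

From G4 to F#5 is 7 letter names — a seventh of some quality.
G4 to F#5 is 11 semitones, which makes it a major seventh; the second version is higher, so the direction is up.
Checking another pair — D4 → C#5 — gives the same interval.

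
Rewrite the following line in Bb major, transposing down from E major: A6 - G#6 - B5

From E down to Bb is an augmented fourth; apply that to each pitch.
A6 to Eb6
G#6 to D6
B5 to F5

Eb6 D6 F5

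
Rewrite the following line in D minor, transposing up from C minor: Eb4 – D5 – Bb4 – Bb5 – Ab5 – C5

F4 E5 C5 C6 Bb5 D5

From C up to D is a major second; apply that to each pitch.
Eb4 becomes F4
D5 becomes E5
Bb4 becomes C5
Bb5 becomes C6
Ab5 becomes Bb5
C5 becomes D5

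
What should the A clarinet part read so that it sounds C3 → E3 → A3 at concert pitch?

Eb3 G3 C4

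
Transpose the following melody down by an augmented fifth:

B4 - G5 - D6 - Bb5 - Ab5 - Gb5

Eb4 Cb5 Gb5 Ebb5 Dbb5 Cbb5

B4 down an augmented fifth is Eb4.
An augmented fifth down from G5 gives Cb5.
An augmented fifth down from D6 gives Gb5.
An augmented fifth down from Bb5 gives Ebb5.
Ab5 down an augmented fifth is Dbb5.
Gb5 down an augmented fifth is Cbb5.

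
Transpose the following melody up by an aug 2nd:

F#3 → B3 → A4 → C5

G##3 C##4 B#4 D#5

F#3 becomes G##3
B3 becomes C##4
A4 becomes B#4
C5 becomes D#5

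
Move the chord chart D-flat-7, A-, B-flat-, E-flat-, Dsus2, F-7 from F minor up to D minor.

Bb-7 F#- G- C- Bsus2 D-7

F minor up to D minor is a major sixth; each chord root moves by that interval while the quality stays the same.
D-flat-7: root D-flat up a major sixth → Bb, giving Bb-7.
A-: root A up a major sixth → F#, giving F#-.
B-flat-: root B-flat up a major sixth → G, giving G-.
E-flat-: root E-flat up a major sixth → C, giving C-.
Dsus2: root D up a major sixth → B, giving Bsus2.
F-7: root F up a major sixth → D, giving D-7.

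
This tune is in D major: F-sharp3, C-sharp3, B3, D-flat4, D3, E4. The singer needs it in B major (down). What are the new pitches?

D major to B major down is a minor third, so every note moves down by that interval.
F#3 -> D#3
C#3 -> A#2
B3 -> G#3
Db4 -> Bb3
D3 -> B2
E4 -> C#4

D#3 A#2 G#3 Bb3 B2 C#4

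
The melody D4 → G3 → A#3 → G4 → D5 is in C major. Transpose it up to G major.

A4 D4 E#4 D5 A5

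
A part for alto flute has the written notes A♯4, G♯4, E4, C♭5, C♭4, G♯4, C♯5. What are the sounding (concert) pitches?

E#4 D#4 B3 Gb4 Gb3 D#4 G#4

Written C4 on the alto flute sounds as G3, a perfect fourth lower; apply that shift to every note.
A#4 -> E#4
G#4 -> D#4
E4 -> B3
Cb5 -> Gb4
Cb4 -> Gb3
G#4 -> D#4
C#5 -> G#4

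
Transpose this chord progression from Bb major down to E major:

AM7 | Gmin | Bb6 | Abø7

Bb major down to E major is a diminished fifth; each chord root moves by that interval while the quality stays the same.
AM7: root A down a diminished fifth → D#, giving D#M7.
Gmin: root G down a diminished fifth → C#, giving C#min.
Bb6: root Bb down a diminished fifth → E, giving E6.
Abø7: root Ab down a diminished fifth → D, giving Dø7.

D#M7 C#min E6 Dø7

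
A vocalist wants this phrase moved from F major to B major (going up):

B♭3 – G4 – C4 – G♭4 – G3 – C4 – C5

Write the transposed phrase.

F major to B major up is an augmented fourth, so every note moves up by that interval.
Bb3 becomes E4
G4 becomes C#5
C4 becomes F#4
Gb4 becomes C5
G3 becomes C#4
C4 becomes F#4
C5 becomes F#5

E4 C#5 F#4 C5 C#4 F#4 F#5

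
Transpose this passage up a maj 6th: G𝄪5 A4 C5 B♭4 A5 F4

G##5 up a major sixth is E##6.
A major sixth up from A4 gives F#5.
C5 up a major sixth is A5.
Bb4 up a major sixth is G5.
A5 up a major sixth is F#6.
F4 up a major sixth is D5.

E##6 F#5 A5 G5 F#6 D5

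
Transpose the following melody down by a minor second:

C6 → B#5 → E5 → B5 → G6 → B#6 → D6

B5 A##5 D#5 A#5 F#6 A##6 C#6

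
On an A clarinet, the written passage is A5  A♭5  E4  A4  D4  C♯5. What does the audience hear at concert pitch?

The A clarinet sounds a minor third below written, so transpose each written note down a minor third.
A5 becomes F#5
Ab5 becomes F5
E4 becomes C#4
A4 becomes F#4
D4 becomes B3
C#5 becomes A#4

F#5 F5 C#4 F#4 B3 A#4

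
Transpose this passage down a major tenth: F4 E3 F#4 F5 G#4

Db3 C2 D3 Db4 E3

F4 → Db3
E3 → C2
F#4 → D3
F5 → Db4
G#4 → E3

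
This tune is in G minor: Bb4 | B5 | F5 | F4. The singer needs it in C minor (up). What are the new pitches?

Eb5 E6 Bb5 Bb4

G minor to C minor up is a perfect fourth, so every note moves up by that interval.
Bb4 gives Eb5
B5 gives E6
F5 gives Bb5
F4 gives Bb4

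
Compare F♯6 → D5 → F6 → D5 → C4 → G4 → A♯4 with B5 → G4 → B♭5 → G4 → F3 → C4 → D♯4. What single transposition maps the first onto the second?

down a perfect fifth

From F#6 to B5 is 5 letter names — a fifth of some quality.
B5 to F#6 is 7 semitones, which makes it a perfect fifth; the second version is lower, so the direction is down.
Checking another pair — A#4 → D#4 — gives the same interval.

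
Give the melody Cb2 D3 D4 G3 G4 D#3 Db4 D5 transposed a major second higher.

Db2 E3 E4 A3 A4 E#3 Eb4 E5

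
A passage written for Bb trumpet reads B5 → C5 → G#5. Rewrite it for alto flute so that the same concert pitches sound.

D6 Eb5 B5

First find concert pitch: the Bb trumpet sounds a major second below written, so B5 C5 G#5 sounds A5 Bb4 F#5.
Then write for alto flute: it sounds a perfect fourth below written, so the part must be a perfect fourth above concert.
A5 → D6
Bb4 → Eb5
F#5 → B5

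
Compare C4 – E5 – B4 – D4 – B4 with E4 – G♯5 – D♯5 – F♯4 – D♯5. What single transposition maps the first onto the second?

Take the first pair: C4 → E4. C to E spans 3 letter names, so the interval is some kind of third.
C4 to E4 is 4 semitones, which makes it a major third; the second version is higher, so the direction is up.
Checking another pair — B4 → D#5 — gives the same interval.

up a major third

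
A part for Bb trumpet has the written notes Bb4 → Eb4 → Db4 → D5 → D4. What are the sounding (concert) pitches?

The Bb trumpet sounds a major second below written, so transpose each written note down a major second.
Bb4 becomes Ab4
Eb4 becomes Db4
Db4 becomes Cb4
D5 becomes C5
D4 becomes C4

Ab4 Db4 Cb4 C5 C4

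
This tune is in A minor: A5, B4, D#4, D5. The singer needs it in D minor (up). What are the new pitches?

From A up to D is a perfect fourth; apply that to each pitch.
A5 becomes D6
B4 becomes E5
D#4 becomes G#4
D5 becomes G5

D6 E5 G#4 G5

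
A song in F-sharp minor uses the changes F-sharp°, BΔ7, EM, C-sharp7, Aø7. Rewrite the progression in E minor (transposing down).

F-sharp minor down to E minor is a major second; each chord root moves by that interval while the quality stays the same.
F-sharp°: root F-sharp down a major second → E, giving E°.
BΔ7: root B down a major second → A, giving AΔ7.
EM: root E down a major second → D, giving DM.
C-sharp7: root C-sharp down a major second → B, giving B7.
Aø7: root A down a major second → G, giving Gø7.

E° AΔ7 DM B7 Gø7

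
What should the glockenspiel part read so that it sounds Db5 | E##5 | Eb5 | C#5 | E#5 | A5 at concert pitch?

The glockenspiel sounds a perfect fifteenth above written, so the written part must be a perfect fifteenth below concert — transpose each note down.
Db5 → Db3
E##5 → E##3
Eb5 → Eb3
C#5 → C#3
E#5 → E#3
A5 → A3

Db3 E##3 Eb3 C#3 E#3 A3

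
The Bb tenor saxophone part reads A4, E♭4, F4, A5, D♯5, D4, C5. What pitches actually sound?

The Bb tenor saxophone sounds a major ninth below written, so transpose each written note down a major ninth.
A4 -> G3
Eb4 -> Db3
F4 -> Eb3
A5 -> G4
D#5 -> C#4
D4 -> C3
C5 -> Bb3

G3 Db3 Eb3 G4 C#4 C3 Bb3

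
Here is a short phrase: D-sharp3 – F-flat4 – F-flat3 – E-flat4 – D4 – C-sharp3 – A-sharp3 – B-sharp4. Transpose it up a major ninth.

D#3 gives E#4
Fb4 gives Gb5
Fb3 gives Gb4
Eb4 gives F5
D4 gives E5
C#3 gives D#4
A#3 gives B#4
B#4 gives C##6

E#4 Gb5 Gb4 F5 E5 D#4 B#4 C##6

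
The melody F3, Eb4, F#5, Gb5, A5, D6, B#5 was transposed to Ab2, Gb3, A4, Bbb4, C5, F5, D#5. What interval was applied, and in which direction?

Take the first pair: F3 → Ab2. F to A spans 6 letter names, so the interval is some kind of sixth.
Ab2 to F3 is 9 semitones, which makes it a major sixth; the second version is lower, so the direction is down.
Checking another pair — B#5 → D#5 — gives the same interval.

down a major sixth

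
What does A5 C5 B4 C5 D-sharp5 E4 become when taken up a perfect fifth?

E6 G5 F#5 G5 A#5 B4

A5 up a perfect fifth is E6.
C5: a fifth up reaches G, and 7 semitones makes it G5.
B4 up a perfect fifth is F#5.
C5 up a perfect fifth is G5.
D#5: a fifth up reaches A, and 7 semitones makes it A#5.
A perfect fifth up from E4 gives B4.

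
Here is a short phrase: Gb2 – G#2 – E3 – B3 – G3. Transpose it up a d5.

Dbb3 D3 Bb3 F4 Db4

A diminished fifth up from Gb2 gives Dbb3.
A diminished fifth up from G#2 gives D3.
E3 up a diminished fifth is Bb3.
B3: a fifth up reaches F, and 6 semitones makes it F4.
G3: a fifth up reaches D, and 6 semitones makes it Db4.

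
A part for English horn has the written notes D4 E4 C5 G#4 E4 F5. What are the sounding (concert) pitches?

Written C4 on the English horn sounds as F3, a perfect fifth lower; apply that shift to every note.
D4 → G3
E4 → A3
C5 → F4
G#4 → C#4
E4 → A3
F5 → Bb4

G3 A3 F4 C#4 A3 Bb4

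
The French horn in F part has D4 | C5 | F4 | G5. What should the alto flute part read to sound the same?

C4 Bb4 Eb4 F5

First find concert pitch: the French horn in F sounds a perfect fifth below written, so D4 C5 F4 G5 sounds G3 F4 Bb3 C5.
Then write for alto flute: it sounds a perfect fourth below written, so the part must be a perfect fourth above concert.
G3 → C4
F4 → Bb4
Bb3 → Eb4
C5 → F5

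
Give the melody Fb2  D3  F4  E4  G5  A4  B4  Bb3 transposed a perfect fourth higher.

Fb2 -> Bbb2
D3 -> G3
F4 -> Bb4
E4 -> A4
G5 -> C6
A4 -> D5
B4 -> E5
Bb3 -> Eb4

Bbb2 G3 Bb4 A4 C6 D5 E5 Eb4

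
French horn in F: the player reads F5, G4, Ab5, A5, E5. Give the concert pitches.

Written C4 on the French horn in F sounds as F3, a perfect fifth lower; apply that shift to every note.
F5 -> Bb4
G4 -> C4
Ab5 -> Db5
A5 -> D5
E5 -> A4

Bb4 C4 Db5 D5 A4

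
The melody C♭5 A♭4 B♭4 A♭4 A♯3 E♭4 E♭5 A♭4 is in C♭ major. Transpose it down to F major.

F4 D4 E4 D4 D##3 A3 A4 D4

From C♭ down to F is a diminished fifth; apply that to each pitch.
Cb5 → F4
Ab4 → D4
Bb4 → E4
Ab4 → D4
A#3 → D##3
Eb4 → A3
Eb5 → A4
Ab4 → D4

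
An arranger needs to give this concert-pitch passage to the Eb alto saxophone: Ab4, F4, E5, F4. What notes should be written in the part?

The Eb alto saxophone sounds a major sixth below written, so the written part must be a major sixth above concert — transpose each note up.
Ab4 → F5
F4 → D5
E5 → C#6
F4 → D5

F5 D5 C#6 D5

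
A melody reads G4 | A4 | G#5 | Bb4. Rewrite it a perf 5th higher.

D5 E5 D#6 F5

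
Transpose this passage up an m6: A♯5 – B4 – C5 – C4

F#6 G5 Ab5 Ab4

A#5: a sixth up reaches F, and 8 semitones makes it F#6.
A minor sixth up from B4 gives G5.
C5 up a minor sixth is Ab5.
C4 up a minor sixth is Ab4.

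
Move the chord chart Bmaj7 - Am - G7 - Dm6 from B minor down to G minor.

B minor down to G minor is a major third; each chord root moves by that interval while the quality stays the same.
Bmaj7: root B down a major third → G, giving Gmaj7.
Am: root A down a major third → F, giving Fm.
G7: root G down a major third → Eb, giving Eb7.
Dm6: root D down a major third → Bb, giving Bbm6.

Gmaj7 Fm Eb7 Bbm6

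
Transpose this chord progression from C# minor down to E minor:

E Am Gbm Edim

C# minor down to E minor is a major sixth; each chord root moves by that interval while the quality stays the same.
E: root E down a major sixth → G, giving G.
Am: root A down a major sixth → C, giving Cm.
Gbm: root Gb down a major sixth → Bbb, giving Bbbm.
Edim: root E down a major sixth → G, giving Gdim.

G Cm Bbbm Gdim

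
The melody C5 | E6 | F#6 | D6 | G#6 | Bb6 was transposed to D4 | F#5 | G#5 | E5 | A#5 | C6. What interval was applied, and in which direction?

Take the first pair: C5 → D4. C to D spans 7 letter names, so the interval is some kind of seventh.
D4 to C5 is 10 semitones, which makes it a minor seventh; the second version is lower, so the direction is down.
Checking another pair — Bb6 → C6 — gives the same interval.

down a minor seventh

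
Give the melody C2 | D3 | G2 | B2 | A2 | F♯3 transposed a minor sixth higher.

C2 gives Ab2
D3 gives Bb3
G2 gives Eb3
B2 gives G3
A2 gives F3
F#3 gives D4

Ab2 Bb3 Eb3 G3 F3 D4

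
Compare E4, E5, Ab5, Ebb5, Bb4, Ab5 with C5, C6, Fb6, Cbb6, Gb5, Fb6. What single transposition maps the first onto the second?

up a minor sixth

From E4 to C5 is 6 letter names — a sixth of some quality.
E4 to C5 is 8 semitones, which makes it a minor sixth; the second version is higher, so the direction is up.
Checking another pair — Ab5 → Fb6 — gives the same interval.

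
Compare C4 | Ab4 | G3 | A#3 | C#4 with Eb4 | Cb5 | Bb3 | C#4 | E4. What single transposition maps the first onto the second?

up a minor third

From C4 to Eb4 is 3 letter names — a third of some quality.
C4 to Eb4 is 3 semitones, which makes it a minor third; the second version is higher, so the direction is up.
Checking another pair — C#4 → E4 — gives the same interval.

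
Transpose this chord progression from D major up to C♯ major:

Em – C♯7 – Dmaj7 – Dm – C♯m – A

D major up to C♯ major is a major seventh; each chord root moves by that interval while the quality stays the same.
Em: root E up a major seventh → D#, giving D#m.
C♯7: root C♯ up a major seventh → B#, giving B#7.
Dmaj7: root D up a major seventh → C#, giving C#maj7.
Dm: root D up a major seventh → C#, giving C#m.
C♯m: root C♯ up a major seventh → B#, giving B#m.
A: root A up a major seventh → G#, giving G#.

D#m B#7 C#maj7 C#m B#m G#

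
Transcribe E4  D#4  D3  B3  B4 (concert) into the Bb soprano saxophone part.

The Bb soprano saxophone sounds a major second below written, so the written part must be a major second above concert — transpose each note up.
E4 -> F#4
D#4 -> E#4
D3 -> E3
B3 -> C#4
B4 -> C#5

F#4 E#4 E3 C#4 C#5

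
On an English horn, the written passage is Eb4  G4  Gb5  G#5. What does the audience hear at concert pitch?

Written C4 on the English horn sounds as F3, a perfect fifth lower; apply that shift to every note.
Eb4 gives Ab3
G4 gives C4
Gb5 gives Cb5
G#5 gives C#5

Ab3 C4 Cb5 C#5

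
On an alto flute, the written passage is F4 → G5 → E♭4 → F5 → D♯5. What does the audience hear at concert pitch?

C4 D5 Bb3 C5 A#4

The alto flute sounds a perfect fourth below written, so transpose each written note down a perfect fourth.
F4 becomes C4
G5 becomes D5
Eb4 becomes Bb3
F5 becomes C5
D#5 becomes A#4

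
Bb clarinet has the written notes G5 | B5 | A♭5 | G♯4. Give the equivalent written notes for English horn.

C6 E6 Db6 C#5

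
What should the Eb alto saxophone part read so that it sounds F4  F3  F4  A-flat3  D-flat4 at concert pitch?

D5 D4 D5 F4 Bb4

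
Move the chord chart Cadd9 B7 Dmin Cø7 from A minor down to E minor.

A minor down to E minor is a perfect fourth; each chord root moves by that interval while the quality stays the same.
Cadd9: root C down a perfect fourth → G, giving Gadd9.
B7: root B down a perfect fourth → F#, giving F#7.
Dmin: root D down a perfect fourth → A, giving Amin.
Cø7: root C down a perfect fourth → G, giving Gø7.

Gadd9 F#7 Amin Gø7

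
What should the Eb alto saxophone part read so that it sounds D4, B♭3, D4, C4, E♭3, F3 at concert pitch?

B4 G4 B4 A4 C4 D4

Written C4 sounds as Eb3 on the Eb alto saxophone, so concert pitches are written a major sixth up.
D4 -> B4
Bb3 -> G4
D4 -> B4
C4 -> A4
Eb3 -> C4
F3 -> D4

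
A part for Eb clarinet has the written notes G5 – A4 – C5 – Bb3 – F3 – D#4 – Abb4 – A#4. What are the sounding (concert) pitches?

Bb5 C5 Eb5 Db4 Ab3 F#4 Cbb5 C#5

The Eb clarinet sounds a minor third above written, so transpose each written note up a minor third.
G5 becomes Bb5
A4 becomes C5
C5 becomes Eb5
Bb3 becomes Db4
F3 becomes Ab3
D#4 becomes F#4
Abb4 becomes Cbb5
A#4 becomes C#5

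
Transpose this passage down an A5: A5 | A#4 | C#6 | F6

Db5 D4 F5 Bbb5

An augmented fifth down from A5 gives Db5.
A#4 down an augmented fifth is D4.
C#6 down an augmented fifth is F5.
An augmented fifth down from F6 gives Bbb5.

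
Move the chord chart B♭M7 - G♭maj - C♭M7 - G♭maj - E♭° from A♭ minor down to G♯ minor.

A#M7 F#maj BM7 F#maj D#°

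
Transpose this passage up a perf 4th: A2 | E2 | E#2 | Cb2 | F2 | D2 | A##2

A2 becomes D3
E2 becomes A2
E#2 becomes A#2
Cb2 becomes Fb2
F2 becomes Bb2
D2 becomes G2
A##2 becomes D##3

D3 A2 A#2 Fb2 Bb2 G2 D##3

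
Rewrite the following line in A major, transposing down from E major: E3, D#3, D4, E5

A2 G#2 G3 A4

E major to A major down is a perfect fifth, so every note moves down by that interval.
E3 becomes A2
D#3 becomes G#2
D4 becomes G3
E5 becomes A4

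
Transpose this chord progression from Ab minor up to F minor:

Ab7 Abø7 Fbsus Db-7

Ab minor up to F minor is a major sixth; each chord root moves by that interval while the quality stays the same.
Ab7: root Ab up a major sixth → F, giving F7.
Abø7: root Ab up a major sixth → F, giving Fø7.
Fbsus: root Fb up a major sixth → Db, giving Dbsus.
Db-7: root Db up a major sixth → Bb, giving Bb-7.

F7 Fø7 Dbsus Bb-7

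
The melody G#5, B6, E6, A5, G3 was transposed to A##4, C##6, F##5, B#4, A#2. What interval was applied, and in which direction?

From G#5 to A##4 is 7 letter names — a seventh of some quality.
A##4 to G#5 is 9 semitones, which makes it a diminished seventh; the second version is lower, so the direction is down.
Checking another pair — G3 → A#2 — gives the same interval.

down a diminished seventh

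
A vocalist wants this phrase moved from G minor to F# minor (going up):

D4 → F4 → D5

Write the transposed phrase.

From G up to F# is a major seventh; apply that to each pitch.
D4 becomes C#5
F4 becomes E5
D5 becomes C#6

C#5 E5 C#6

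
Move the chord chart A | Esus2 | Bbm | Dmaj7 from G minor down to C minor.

D Asus2 Ebm Gmaj7

G minor down to C minor is a perfect fifth; each chord root moves by that interval while the quality stays the same.
A: root A down a perfect fifth → D, giving D.
Esus2: root E down a perfect fifth → A, giving Asus2.
Bbm: root Bb down a perfect fifth → Eb, giving Ebm.
Dmaj7: root D down a perfect fifth → G, giving Gmaj7.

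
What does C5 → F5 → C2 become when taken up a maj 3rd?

E5 A5 E2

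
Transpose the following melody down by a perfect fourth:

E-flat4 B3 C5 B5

A perfect fourth down from Eb4 gives Bb3.
B3 down a perfect fourth is F#3.
C5: a fourth down reaches G, and 5 semitones makes it G4.
A perfect fourth down from B5 gives F#5.

Bb3 F#3 G4 F#5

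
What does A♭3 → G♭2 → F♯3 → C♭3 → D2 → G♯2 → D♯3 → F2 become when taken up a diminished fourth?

Dbb4 Cbb3 Bb3 Fbb3 Gb2 C3 G3 Bbb2

Ab3 becomes Dbb4
Gb2 becomes Cbb3
F#3 becomes Bb3
Cb3 becomes Fbb3
D2 becomes Gb2
G#2 becomes C3
D#3 becomes G3
F2 becomes Bbb2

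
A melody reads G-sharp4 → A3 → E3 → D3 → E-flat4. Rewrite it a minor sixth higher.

E5 F4 C4 Bb3 Cb5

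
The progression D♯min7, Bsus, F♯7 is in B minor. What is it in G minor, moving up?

B minor up to G minor is a minor sixth; each chord root moves by that interval while the quality stays the same.
D♯min7: root D♯ up a minor sixth → B, giving Bmin7.
Bsus: root B up a minor sixth → G, giving Gsus.
F♯7: root F♯ up a minor sixth → D, giving D7.

Bmin7 Gsus D7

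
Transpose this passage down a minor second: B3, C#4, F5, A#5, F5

B3: a second down reaches A, and 1 semitone makes it A#3.
C#4 down a minor second is B#3.
A minor second down from F5 gives E5.
A#5: a second down reaches G, and 1 semitone makes it G##5.
A minor second down from F5 gives E5.

A#3 B#3 E5 G##5 E5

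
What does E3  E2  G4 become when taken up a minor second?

F3 F2 Ab4

E3 up a minor second is F3.
E2 up a minor second is F2.
A minor second up from G4 gives Ab4.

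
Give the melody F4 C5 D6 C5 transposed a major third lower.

A major third down from F4 gives Db4.
C5 down a major third is Ab4.
D6 down a major third is Bb5.
C5 down a major third is Ab4.

Db4 Ab4 Bb5 Ab4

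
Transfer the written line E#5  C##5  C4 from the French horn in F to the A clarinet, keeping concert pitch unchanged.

First find concert pitch: the French horn in F sounds a perfect fifth below written, so E#5 C##5 C4 sounds A#4 F##4 F3.
Then write for A clarinet: it sounds a minor third below written, so the part must be a minor third above concert.
A#4 → C#5
F##4 → A#4
F3 → Ab3

C#5 A#4 Ab3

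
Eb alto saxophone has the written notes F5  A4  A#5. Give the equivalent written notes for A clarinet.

Cb5 Eb4 E5

First find concert pitch: the Eb alto saxophone sounds a major sixth below written, so F5 A4 A#5 sounds Ab4 C4 C#5.
Then write for A clarinet: it sounds a minor third below written, so the part must be a minor third above concert.
Ab4 → Cb5
C4 → Eb4
C#5 → E5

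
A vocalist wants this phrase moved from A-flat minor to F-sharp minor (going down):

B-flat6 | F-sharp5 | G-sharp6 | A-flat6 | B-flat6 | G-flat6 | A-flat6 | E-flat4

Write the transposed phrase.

G#6 D##5 E##6 F#6 G#6 E6 F#6 C#4

From A-flat down to F-sharp is a diminished third; apply that to each pitch.
Bb6 gives G#6
F#5 gives D##5
G#6 gives E##6
Ab6 gives F#6
Bb6 gives G#6
Gb6 gives E6
Ab6 gives F#6
Eb4 gives C#4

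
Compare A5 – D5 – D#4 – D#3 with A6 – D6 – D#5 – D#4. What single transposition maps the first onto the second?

Take the first pair: A5 → A6. A to A spans 8 letter names, so the interval is some kind of octave.
A5 to A6 is 12 semitones, which makes it a perfect octave; the second version is higher, so the direction is up.
Checking another pair — D#3 → D#4 — gives the same interval.

up a perfect octave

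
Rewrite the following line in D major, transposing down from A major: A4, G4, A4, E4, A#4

D4 C4 D4 A3 D#4

A major to D major down is a perfect fifth, so every note moves down by that interval.
A4 to D4
G4 to C4
A4 to D4
E4 to A3
A#4 to D#4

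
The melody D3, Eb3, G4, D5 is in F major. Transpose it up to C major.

A3 Bb3 D5 A5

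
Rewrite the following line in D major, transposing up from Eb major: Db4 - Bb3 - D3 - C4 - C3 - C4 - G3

C5 A4 C#4 B4 B3 B4 F#4

Eb major to D major up is a major seventh, so every note moves up by that interval.
Db4 -> C5
Bb3 -> A4
D3 -> C#4
C4 -> B4
C3 -> B3
C4 -> B4
G3 -> F#4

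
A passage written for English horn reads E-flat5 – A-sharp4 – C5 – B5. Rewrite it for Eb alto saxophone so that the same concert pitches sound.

First find concert pitch: the English horn sounds a perfect fifth below written, so E-flat5 A-sharp4 C5 B5 sounds Ab4 D#4 F4 E5.
Then write for Eb alto saxophone: it sounds a major sixth below written, so the part must be a major sixth above concert.
Ab4 → F5
D#4 → B#4
F4 → D5
E5 → C#6

F5 B#4 D5 C#6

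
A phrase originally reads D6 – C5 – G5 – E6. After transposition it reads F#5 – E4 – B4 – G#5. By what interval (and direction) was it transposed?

down a minor sixth

Take the first pair: D6 → F#5. D to F spans 6 letter names, so the interval is some kind of sixth.
F#5 to D6 is 8 semitones, which makes it a minor sixth; the second version is lower, so the direction is down.
Checking another pair — E6 → G#5 — gives the same interval.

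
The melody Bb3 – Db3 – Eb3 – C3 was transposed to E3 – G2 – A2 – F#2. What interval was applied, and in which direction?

From Bb3 to E3 is 5 letter names — a fifth of some quality.
E3 to Bb3 is 6 semitones, which makes it a diminished fifth; the second version is lower, so the direction is down.
Checking another pair — C3 → F#2 — gives the same interval.

down a diminished fifth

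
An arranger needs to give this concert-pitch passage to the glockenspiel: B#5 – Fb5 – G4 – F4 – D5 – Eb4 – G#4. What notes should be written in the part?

The glockenspiel sounds a perfect fifteenth above written, so the written part must be a perfect fifteenth below concert — transpose each note down.
B#5 gives B#3
Fb5 gives Fb3
G4 gives G2
F4 gives F2
D5 gives D3
Eb4 gives Eb2
G#4 gives G#2

B#3 Fb3 G2 F2 D3 Eb2 G#2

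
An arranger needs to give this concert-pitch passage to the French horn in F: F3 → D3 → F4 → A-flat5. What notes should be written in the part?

The French horn in F sounds a perfect fifth below written, so the written part must be a perfect fifth above concert — transpose each note up.
F3 -> C4
D3 -> A3
F4 -> C5
Ab5 -> Eb6

C4 A3 C5 Eb6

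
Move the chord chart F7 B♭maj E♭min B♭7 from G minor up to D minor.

C7 Fmaj Bbmin F7

G minor up to D minor is a perfect fifth; each chord root moves by that interval while the quality stays the same.
F7: root F up a perfect fifth → C, giving C7.
B♭maj: root B♭ up a perfect fifth → F, giving Fmaj.
E♭min: root E♭ up a perfect fifth → Bb, giving Bbmin.
B♭7: root B♭ up a perfect fifth → F, giving F7.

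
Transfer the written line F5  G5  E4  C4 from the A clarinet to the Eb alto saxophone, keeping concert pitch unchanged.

First find concert pitch: the A clarinet sounds a minor third below written, so F5 G5 E4 C4 sounds D5 E5 C#4 A3.
Then write for Eb alto saxophone: it sounds a major sixth below written, so the part must be a major sixth above concert.
D5 → B5
E5 → C#6
C#4 → A#4
A3 → F#4

B5 C#6 A#4 F#4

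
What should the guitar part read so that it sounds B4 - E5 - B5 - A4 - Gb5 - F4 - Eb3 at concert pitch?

Written C4 sounds as C3 on the guitar, so concert pitches are written a perfect octave up.
B4 to B5
E5 to E6
B5 to B6
A4 to A5
Gb5 to Gb6
F4 to F5
Eb3 to Eb4

B5 E6 B6 A5 Gb6 F5 Eb4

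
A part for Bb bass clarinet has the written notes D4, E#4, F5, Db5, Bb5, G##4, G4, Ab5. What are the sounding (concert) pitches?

Written C4 on the Bb bass clarinet sounds as Bb2, a major ninth lower; apply that shift to every note.
D4 becomes C3
E#4 becomes D#3
F5 becomes Eb4
Db5 becomes Cb4
Bb5 becomes Ab4
G##4 becomes F##3
G4 becomes F3
Ab5 becomes Gb4

C3 D#3 Eb4 Cb4 Ab4 F##3 F3 Gb4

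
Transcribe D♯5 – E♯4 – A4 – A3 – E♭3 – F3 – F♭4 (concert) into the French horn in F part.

Written C4 sounds as F3 on the French horn in F, so concert pitches are written a perfect fifth up.
D#5 gives A#5
E#4 gives B#4
A4 gives E5
A3 gives E4
Eb3 gives Bb3
F3 gives C4
Fb4 gives Cb5

A#5 B#4 E5 E4 Bb3 C4 Cb5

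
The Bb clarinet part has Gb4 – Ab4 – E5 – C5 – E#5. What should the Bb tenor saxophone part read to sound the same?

First find concert pitch: the Bb clarinet sounds a major second below written, so Gb4 Ab4 E5 C5 E#5 sounds Fb4 Gb4 D5 Bb4 D#5.
Then write for Bb tenor saxophone: it sounds a major ninth below written, so the part must be a major ninth above concert.
Fb4 → Gb5
Gb4 → Ab5
D5 → E6
Bb4 → C6
D#5 → E#6

Gb5 Ab5 E6 C6 E#6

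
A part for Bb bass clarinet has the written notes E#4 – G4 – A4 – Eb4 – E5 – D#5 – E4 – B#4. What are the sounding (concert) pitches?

The Bb bass clarinet sounds a major ninth below written, so transpose each written note down a major ninth.
E#4 -> D#3
G4 -> F3
A4 -> G3
Eb4 -> Db3
E5 -> D4
D#5 -> C#4
E4 -> D3
B#4 -> A#3

D#3 F3 G3 Db3 D4 C#4 D3 A#3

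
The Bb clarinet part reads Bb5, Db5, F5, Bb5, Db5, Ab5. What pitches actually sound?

The Bb clarinet sounds a major second below written, so transpose each written note down a major second.
Bb5 to Ab5
Db5 to Cb5
F5 to Eb5
Bb5 to Ab5
Db5 to Cb5
Ab5 to Gb5

Ab5 Cb5 Eb5 Ab5 Cb5 Gb5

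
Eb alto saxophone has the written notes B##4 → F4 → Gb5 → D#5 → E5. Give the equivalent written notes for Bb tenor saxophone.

E##5 Bb4 Cb6 G#5 A5

First find concert pitch: the Eb alto saxophone sounds a major sixth below written, so B##4 F4 Gb5 D#5 E5 sounds D##4 Ab3 Bbb4 F#4 G4.
Then write for Bb tenor saxophone: it sounds a major ninth below written, so the part must be a major ninth above concert.
D##4 → E##5
Ab3 → Bb4
Bbb4 → Cb6
F#4 → G#5
G4 → A5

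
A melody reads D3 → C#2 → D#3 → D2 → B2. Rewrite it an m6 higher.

Bb3 A2 B3 Bb2 G3

D3 up a minor sixth is Bb3.
C#2 up a minor sixth is A2.
D#3: a sixth up reaches B, and 8 semitones makes it B3.
D2: a sixth up reaches B, and 8 semitones makes it Bb2.
B2: a sixth up reaches G, and 8 semitones makes it G3.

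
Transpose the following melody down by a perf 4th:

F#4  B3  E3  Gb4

A perfect fourth down from F#4 gives C#4.
B3 down a perfect fourth is F#3.
A perfect fourth down from E3 gives B2.
Gb4 down a perfect fourth is Db4.

C#4 F#3 B2 Db4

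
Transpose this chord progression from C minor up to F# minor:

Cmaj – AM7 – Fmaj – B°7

F#maj D#M7 Bmaj E#°7

C minor up to F# minor is an augmented fourth; each chord root moves by that interval while the quality stays the same.
Cmaj: root C up an augmented fourth → F#, giving F#maj.
AM7: root A up an augmented fourth → D#, giving D#M7.
Fmaj: root F up an augmented fourth → B, giving Bmaj.
B°7: root B up an augmented fourth → E#, giving E#°7.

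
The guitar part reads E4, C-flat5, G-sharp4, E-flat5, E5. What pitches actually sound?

E3 Cb4 G#3 Eb4 E4

The guitar sounds a perfect octave below written, so transpose each written note down a perfect octave.
E4 gives E3
Cb5 gives Cb4
G#4 gives G#3
Eb5 gives Eb4
E5 gives E4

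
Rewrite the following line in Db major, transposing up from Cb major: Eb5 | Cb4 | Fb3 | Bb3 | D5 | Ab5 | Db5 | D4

F5 Db4 Gb3 C4 E5 Bb5 Eb5 E4

From Cb up to Db is a major second; apply that to each pitch.
Eb5 becomes F5
Cb4 becomes Db4
Fb3 becomes Gb3
Bb3 becomes C4
D5 becomes E5
Ab5 becomes Bb5
Db5 becomes Eb5
D4 becomes E4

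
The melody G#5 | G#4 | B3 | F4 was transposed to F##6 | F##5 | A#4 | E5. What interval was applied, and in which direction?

up a major seventh

From G#5 to F##6 is 7 letter names — a seventh of some quality.
G#5 to F##6 is 11 semitones, which makes it a major seventh; the second version is higher, so the direction is up.
Checking another pair — F4 → E5 — gives the same interval.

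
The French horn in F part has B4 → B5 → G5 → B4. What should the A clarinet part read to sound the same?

G4 G5 Eb5 G4

First find concert pitch: the French horn in F sounds a perfect fifth below written, so B4 B5 G5 B4 sounds E4 E5 C5 E4.
Then write for A clarinet: it sounds a minor third below written, so the part must be a minor third above concert.
E4 → G4
E5 → G5
C5 → Eb5
E4 → G4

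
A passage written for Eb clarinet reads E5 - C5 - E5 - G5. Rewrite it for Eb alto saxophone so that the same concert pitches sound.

First find concert pitch: the Eb clarinet sounds a minor third above written, so E5 C5 E5 G5 sounds G5 Eb5 G5 Bb5.
Then write for Eb alto saxophone: it sounds a major sixth below written, so the part must be a major sixth above concert.
G5 → E6
Eb5 → C6
G5 → E6
Bb5 → G6

E6 C6 E6 G6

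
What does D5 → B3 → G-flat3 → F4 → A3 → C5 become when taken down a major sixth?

D5 to F4
B3 to D3
Gb3 to Bbb2
F4 to Ab3
A3 to C3
C5 to Eb4

F4 D3 Bbb2 Ab3 C3 Eb4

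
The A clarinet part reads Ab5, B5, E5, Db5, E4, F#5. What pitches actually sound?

F5 G#5 C#5 Bb4 C#4 D#5

The A clarinet sounds a minor third below written, so transpose each written note down a minor third.
Ab5 -> F5
B5 -> G#5
E5 -> C#5
Db5 -> Bb4
E4 -> C#4
F#5 -> D#5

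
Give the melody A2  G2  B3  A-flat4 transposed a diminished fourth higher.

Db3 Cb3 Eb4 Dbb5

A2 up a diminished fourth is Db3.
G2 up a diminished fourth is Cb3.
A diminished fourth up from B3 gives Eb4.
Ab4: a fourth up reaches D, and 4 semitones makes it Dbb5.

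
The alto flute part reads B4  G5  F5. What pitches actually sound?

Written C4 on the alto flute sounds as G3, a perfect fourth lower; apply that shift to every note.
B4 to F#4
G5 to D5
F5 to C5

F#4 D5 C5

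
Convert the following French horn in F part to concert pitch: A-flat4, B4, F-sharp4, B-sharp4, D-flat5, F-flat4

The French horn in F sounds a perfect fifth below written, so transpose each written note down a perfect fifth.
Ab4 to Db4
B4 to E4
F#4 to B3
B#4 to E#4
Db5 to Gb4
Fb4 to Bbb3

Db4 E4 B3 E#4 Gb4 Bbb3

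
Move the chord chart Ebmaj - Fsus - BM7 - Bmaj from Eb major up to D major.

Eb major up to D major is a major seventh; each chord root moves by that interval while the quality stays the same.
Ebmaj: root Eb up a major seventh → D, giving Dmaj.
Fsus: root F up a major seventh → E, giving Esus.
BM7: root B up a major seventh → A#, giving A#M7.
Bmaj: root B up a major seventh → A#, giving A#maj.

Dmaj Esus A#M7 A#maj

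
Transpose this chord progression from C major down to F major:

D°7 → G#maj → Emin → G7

C major down to F major is a perfect fifth; each chord root moves by that interval while the quality stays the same.
D°7: root D down a perfect fifth → G, giving G°7.
G#maj: root G# down a perfect fifth → C#, giving C#maj.
Emin: root E down a perfect fifth → A, giving Amin.
G7: root G down a perfect fifth → C, giving C7.

G°7 C#maj Amin C7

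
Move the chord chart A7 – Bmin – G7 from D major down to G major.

D major down to G major is a perfect fifth; each chord root moves by that interval while the quality stays the same.
A7: root A down a perfect fifth → D, giving D7.
Bmin: root B down a perfect fifth → E, giving Emin.
G7: root G down a perfect fifth → C, giving C7.

D7 Emin C7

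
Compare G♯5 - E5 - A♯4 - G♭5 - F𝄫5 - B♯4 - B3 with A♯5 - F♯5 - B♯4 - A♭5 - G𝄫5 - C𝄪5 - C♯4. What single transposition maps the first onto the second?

From G#5 to A#5 is 2 letter names — a second of some quality.
G#5 to A#5 is 2 semitones, which makes it a major second; the second version is higher, so the direction is up.
Checking another pair — B3 → C#4 — gives the same interval.

up a major second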